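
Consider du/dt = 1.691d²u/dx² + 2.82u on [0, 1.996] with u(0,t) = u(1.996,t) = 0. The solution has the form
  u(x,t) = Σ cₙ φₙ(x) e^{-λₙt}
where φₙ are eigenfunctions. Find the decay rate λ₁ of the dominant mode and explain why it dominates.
Eigenvalues: λₙ = 1.691n²π²/1.996² - 2.82.
First three modes:
  n=1: λ₁ = 1.691π²/1.996² - 2.82 ≈ 1.369
  n=2: λ₂ = 6.764π²/1.996² - 2.82 ≈ 13.936
  n=3: λ₃ = 15.219π²/1.996² - 2.82 ≈ 34.882
Since 1.691π²/1.996² ≈ 4.189 > 2.82, all λₙ > 0.
The n=1 mode decays slowest → dominates as t → ∞.
Asymptotic: u ~ c₁ sin(πx/1.996) e^{-λ₁t} with decay rate λ₁ ≈ 1.369.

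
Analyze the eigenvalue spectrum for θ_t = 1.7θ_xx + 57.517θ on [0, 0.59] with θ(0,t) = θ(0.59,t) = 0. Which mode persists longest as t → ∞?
Eigenvalues: λₙ = 1.7n²π²/0.59² - 57.517.
First three modes:
  n=1: λ₁ = 1.7π²/0.59² - 57.517 ≈ -9.317
  n=2: λ₂ = 6.8π²/0.59² - 57.517 ≈ 135.282
  n=3: λ₃ = 15.3π²/0.59² - 57.517 ≈ 376.281
Since 1.7π²/0.59² ≈ 48.2 < 57.517, λ₁ < 0.
The n=1 mode grows fastest (−λₙ is largest for n=1) → dominates.
Asymptotic: θ ~ c₁ sin(πx/0.59) e^{9.317t} (exponential growth at rate −λ₁ ≈ 9.317).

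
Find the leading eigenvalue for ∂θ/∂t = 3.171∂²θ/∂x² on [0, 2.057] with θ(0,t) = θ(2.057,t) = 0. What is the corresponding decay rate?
Eigenvalues: λₙ = 3.171n²π²/2.057².
First three modes:
  n=1: λ₁ = 3.171π²/2.057² ≈ 7.397
  n=2: λ₂ = 12.684π²/2.057² ≈ 29.586 (4× faster decay)
  n=3: λ₃ = 28.539π²/2.057² ≈ 66.569 (9× faster decay)
As t → ∞, higher modes decay exponentially faster. The n=1 mode dominates: θ ~ c₁ sin(πx/2.057) e^{-λ₁t}.
Decay rate: λ₁ = 3.171π²/2.057² ≈ 7.397.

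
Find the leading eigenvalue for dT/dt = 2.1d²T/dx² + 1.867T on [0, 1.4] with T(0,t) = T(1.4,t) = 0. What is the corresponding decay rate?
Eigenvalues: λₙ = 2.1n²π²/1.4² - 1.867.
First three modes:
  n=1: λ₁ = 2.1π²/1.4² - 1.867 ≈ 8.708
  n=2: λ₂ = 8.4π²/1.4² - 1.867 ≈ 40.431
  n=3: λ₃ = 18.9π²/1.4² - 1.867 ≈ 93.304
Since 2.1π²/1.4² ≈ 10.575 > 1.867, all λₙ > 0.
The n=1 mode decays slowest → dominates as t → ∞.
Asymptotic: T ~ c₁ sin(πx/1.4) e^{-λ₁t} with decay rate λ₁ ≈ 8.708.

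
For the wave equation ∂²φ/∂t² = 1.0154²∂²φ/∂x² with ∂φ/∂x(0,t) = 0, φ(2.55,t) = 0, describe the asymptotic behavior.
φ oscillates (no decay). Energy is conserved; the solution oscillates indefinitely as standing waves.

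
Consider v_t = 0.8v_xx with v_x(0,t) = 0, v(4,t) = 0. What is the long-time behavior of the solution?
As t → ∞, v → 0. Heat escapes through the Dirichlet boundary.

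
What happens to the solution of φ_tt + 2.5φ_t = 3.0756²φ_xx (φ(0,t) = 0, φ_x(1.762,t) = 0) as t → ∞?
φ → 0. Damping (γ=2.5) dissipates energy; oscillations decay exponentially.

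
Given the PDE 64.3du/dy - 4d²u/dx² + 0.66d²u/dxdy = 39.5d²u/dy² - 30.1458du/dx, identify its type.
Rewriting in standard form: -4d²u/dx² + 0.66d²u/dxdy - 39.5d²u/dy² + 30.1458du/dx + 64.3du/dy = 0. The second-order coefficients are A = -4, B = 0.66, C = -39.5. Since B² - 4AC = -631.5644 < 0, this is an elliptic PDE.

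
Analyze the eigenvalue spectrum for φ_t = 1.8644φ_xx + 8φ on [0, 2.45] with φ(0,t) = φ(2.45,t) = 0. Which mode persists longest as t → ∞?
Eigenvalues: λₙ = 1.8644n²π²/2.45² - 8.
First three modes:
  n=1: λ₁ = 1.8644π²/2.45² - 8 ≈ -4.934
  n=2: λ₂ = 7.4576π²/2.45² - 8 ≈ 4.262
  n=3: λ₃ = 16.7796π²/2.45² - 8 ≈ 19.59
Since 1.8644π²/2.45² ≈ 3.066 < 8, λ₁ < 0.
The n=1 mode grows fastest (−λₙ is largest for n=1) → dominates.
Asymptotic: φ ~ c₁ sin(πx/2.45) e^{4.934t} (exponential growth at rate −λ₁ ≈ 4.934).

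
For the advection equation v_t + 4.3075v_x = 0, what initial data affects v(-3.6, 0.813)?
A single point: x = -7.1019975. The characteristic through (-3.6, 0.813) is x - 4.3075t = const, so x = -3.6 - 4.3075·0.813 = -7.1019975.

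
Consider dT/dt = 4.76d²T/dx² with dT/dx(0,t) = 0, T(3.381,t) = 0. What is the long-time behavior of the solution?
As t → ∞, T → 0. Heat escapes through the Dirichlet boundary.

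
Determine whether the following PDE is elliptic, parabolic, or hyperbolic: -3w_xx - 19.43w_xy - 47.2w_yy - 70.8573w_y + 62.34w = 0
Coefficients: A = -3, B = -19.43, C = -47.2. B² - 4AC = -188.8751, which is negative, so the equation is elliptic.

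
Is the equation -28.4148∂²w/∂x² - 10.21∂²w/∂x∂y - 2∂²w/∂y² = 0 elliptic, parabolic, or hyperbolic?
Computing B² - 4AC with A = -28.4148, B = -10.21, C = -2: discriminant = -123.0743 (negative). Answer: elliptic.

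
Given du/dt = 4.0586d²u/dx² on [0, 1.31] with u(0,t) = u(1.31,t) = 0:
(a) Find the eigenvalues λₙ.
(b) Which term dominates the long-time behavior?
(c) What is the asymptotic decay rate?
Eigenvalues: λₙ = 4.0586n²π²/1.31².
First three modes:
  n=1: λ₁ = 4.0586π²/1.31² ≈ 23.342
  n=2: λ₂ = 16.2344π²/1.31² ≈ 93.367 (4× faster decay)
  n=3: λ₃ = 36.5274π²/1.31² ≈ 210.076 (9× faster decay)
As t → ∞, higher modes decay exponentially faster. The n=1 mode dominates: u ~ c₁ sin(πx/1.31) e^{-λ₁t}.
Decay rate: λ₁ = 4.0586π²/1.31² ≈ 23.342.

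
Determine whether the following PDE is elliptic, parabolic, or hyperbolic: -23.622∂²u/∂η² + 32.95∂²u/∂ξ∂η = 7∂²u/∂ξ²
Rewriting in standard form: -7∂²u/∂ξ² + 32.95∂²u/∂ξ∂η - 23.622∂²u/∂η² = 0. Coefficients: A = -7, B = 32.95, C = -23.622. B² - 4AC = 424.2865, which is positive, so the equation is hyperbolic.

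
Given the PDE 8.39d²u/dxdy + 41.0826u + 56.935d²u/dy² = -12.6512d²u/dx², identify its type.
Rewriting in standard form: 12.6512d²u/dx² + 8.39d²u/dxdy + 56.935d²u/dy² + 41.0826u = 0. The second-order coefficients are A = 12.6512, B = 8.39, C = 56.935. Since B² - 4AC = -2810.792188 < 0, this is an elliptic PDE.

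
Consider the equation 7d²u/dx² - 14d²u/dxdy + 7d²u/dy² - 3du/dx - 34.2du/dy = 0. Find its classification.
Parabolic. (A = 7, B = -14, C = 7 gives B² - 4AC = 0.)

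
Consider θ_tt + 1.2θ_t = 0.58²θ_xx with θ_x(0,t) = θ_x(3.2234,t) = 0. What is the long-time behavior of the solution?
As t → ∞, θ → constant (steady state). Damping (γ=1.2) dissipates the nonconstant modes; with Neumann BCs the spatial average obeys M''+γM'=0 and tends to a finite limit.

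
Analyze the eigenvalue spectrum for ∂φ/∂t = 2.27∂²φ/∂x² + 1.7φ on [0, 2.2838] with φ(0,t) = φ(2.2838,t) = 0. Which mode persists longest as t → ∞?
Eigenvalues: λₙ = 2.27n²π²/2.2838² - 1.7.
First three modes:
  n=1: λ₁ = 2.27π²/2.2838² - 1.7 ≈ 2.595
  n=2: λ₂ = 9.08π²/2.2838² - 1.7 ≈ 15.482
  n=3: λ₃ = 20.43π²/2.2838² - 1.7 ≈ 36.959
Since 2.27π²/2.2838² ≈ 4.295 > 1.7, all λₙ > 0.
The n=1 mode decays slowest → dominates as t → ∞.
Asymptotic: φ ~ c₁ sin(πx/2.2838) e^{-λ₁t} with decay rate λ₁ ≈ 2.595.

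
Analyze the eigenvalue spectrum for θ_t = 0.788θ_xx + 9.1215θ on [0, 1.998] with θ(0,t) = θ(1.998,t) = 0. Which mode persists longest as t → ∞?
Eigenvalues: λₙ = 0.788n²π²/1.998² - 9.1215.
First three modes:
  n=1: λ₁ = 0.788π²/1.998² - 9.1215 ≈ -7.173
  n=2: λ₂ = 3.152π²/1.998² - 9.1215 ≈ -1.329
  n=3: λ₃ = 7.092π²/1.998² - 9.1215 ≈ 8.412
Since 0.788π²/1.998² ≈ 1.948 < 9.1215, λ₁ < 0.
The n=1 mode grows fastest (−λₙ is largest for n=1) → dominates.
Asymptotic: θ ~ c₁ sin(πx/1.998) e^{7.173t} (exponential growth at rate −λ₁ ≈ 7.173).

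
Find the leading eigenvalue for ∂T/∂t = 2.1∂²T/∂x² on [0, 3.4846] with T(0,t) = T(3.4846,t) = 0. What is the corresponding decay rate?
Eigenvalues: λₙ = 2.1n²π²/3.4846².
First three modes:
  n=1: λ₁ = 2.1π²/3.4846² ≈ 1.707
  n=2: λ₂ = 8.4π²/3.4846² ≈ 6.828 (4× faster decay)
  n=3: λ₃ = 18.9π²/3.4846² ≈ 15.362 (9× faster decay)
As t → ∞, higher modes decay exponentially faster. The n=1 mode dominates: T ~ c₁ sin(πx/3.4846) e^{-λ₁t}.
Decay rate: λ₁ = 2.1π²/3.4846² ≈ 1.707.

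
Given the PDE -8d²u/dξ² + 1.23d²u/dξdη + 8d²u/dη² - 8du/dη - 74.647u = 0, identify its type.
The second-order coefficients are A = -8, B = 1.23, C = 8. Since B² - 4AC = 257.5129 > 0, this is a hyperbolic PDE.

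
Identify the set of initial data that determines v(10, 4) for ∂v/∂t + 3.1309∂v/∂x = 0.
A single point: x = -2.5236. The characteristic through (10, 4) is x - 3.1309t = const, so x = 10 - 3.1309·4 = -2.5236.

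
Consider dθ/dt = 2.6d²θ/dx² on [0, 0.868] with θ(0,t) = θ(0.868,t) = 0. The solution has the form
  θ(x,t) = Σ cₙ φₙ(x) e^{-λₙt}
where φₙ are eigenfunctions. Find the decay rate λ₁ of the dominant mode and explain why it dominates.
Eigenvalues: λₙ = 2.6n²π²/0.868².
First three modes:
  n=1: λ₁ = 2.6π²/0.868² ≈ 34.059
  n=2: λ₂ = 10.4π²/0.868² ≈ 136.237 (4× faster decay)
  n=3: λ₃ = 23.4π²/0.868² ≈ 306.532 (9× faster decay)
As t → ∞, higher modes decay exponentially faster. The n=1 mode dominates: θ ~ c₁ sin(πx/0.868) e^{-λ₁t}.
Decay rate: λ₁ = 2.6π²/0.868² ≈ 34.059.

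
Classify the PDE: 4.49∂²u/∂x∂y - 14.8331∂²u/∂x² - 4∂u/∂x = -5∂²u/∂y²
Rewriting in standard form: -14.8331∂²u/∂x² + 4.49∂²u/∂x∂y + 5∂²u/∂y² - 4∂u/∂x = 0. A = -14.8331, B = 4.49, C = 5. Discriminant B² - 4AC = 316.8221. Since 316.8221 > 0, hyperbolic.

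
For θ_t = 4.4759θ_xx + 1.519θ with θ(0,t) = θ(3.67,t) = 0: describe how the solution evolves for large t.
θ → 0. Diffusion dominates reaction (r=1.519 < κπ²/L²≈3.28); solution decays.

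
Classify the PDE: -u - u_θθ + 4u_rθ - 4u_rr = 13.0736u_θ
Rewriting in standard form: -4u_rr + 4u_rθ - u_θθ - 13.0736u_θ - u = 0. A = -4, B = 4, C = -1. Discriminant B² - 4AC = 0. Since 0 = 0, parabolic.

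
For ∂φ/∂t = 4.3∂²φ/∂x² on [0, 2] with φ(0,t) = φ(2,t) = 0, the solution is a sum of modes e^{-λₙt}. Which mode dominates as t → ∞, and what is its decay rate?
Eigenvalues: λₙ = 4.3n²π²/2².
First three modes:
  n=1: λ₁ = 4.3π²/2² ≈ 10.61
  n=2: λ₂ = 17.2π²/2² ≈ 42.439 (4× faster decay)
  n=3: λ₃ = 38.7π²/2² ≈ 95.488 (9× faster decay)
As t → ∞, higher modes decay exponentially faster. The n=1 mode dominates: φ ~ c₁ sin(πx/2) e^{-λ₁t}.
Decay rate: λ₁ = 4.3π²/2² ≈ 10.61.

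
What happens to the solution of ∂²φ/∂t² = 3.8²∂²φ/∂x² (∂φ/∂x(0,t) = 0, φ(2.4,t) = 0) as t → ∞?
φ oscillates (no decay). Energy is conserved; the solution oscillates indefinitely as standing waves.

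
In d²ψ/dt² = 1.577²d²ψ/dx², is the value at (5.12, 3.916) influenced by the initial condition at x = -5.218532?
No. The domain of dependence is [-1.055532, 11.295532], and -5.218532 is outside this interval.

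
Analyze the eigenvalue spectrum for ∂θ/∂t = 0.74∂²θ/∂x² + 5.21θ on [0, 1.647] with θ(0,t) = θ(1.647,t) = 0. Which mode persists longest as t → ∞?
Eigenvalues: λₙ = 0.74n²π²/1.647² - 5.21.
First three modes:
  n=1: λ₁ = 0.74π²/1.647² - 5.21 ≈ -2.518
  n=2: λ₂ = 2.96π²/1.647² - 5.21 ≈ 5.56
  n=3: λ₃ = 6.66π²/1.647² - 5.21 ≈ 19.022
Since 0.74π²/1.647² ≈ 2.692 < 5.21, λ₁ < 0.
The n=1 mode grows fastest (−λₙ is largest for n=1) → dominates.
Asymptotic: θ ~ c₁ sin(πx/1.647) e^{2.518t} (exponential growth at rate −λ₁ ≈ 2.518).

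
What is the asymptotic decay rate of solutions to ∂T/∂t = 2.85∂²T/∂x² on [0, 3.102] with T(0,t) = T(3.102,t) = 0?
Eigenvalues: λₙ = 2.85n²π²/3.102².
First three modes:
  n=1: λ₁ = 2.85π²/3.102² ≈ 2.923
  n=2: λ₂ = 11.4π²/3.102² ≈ 11.693 (4× faster decay)
  n=3: λ₃ = 25.65π²/3.102² ≈ 26.309 (9× faster decay)
As t → ∞, higher modes decay exponentially faster. The n=1 mode dominates: T ~ c₁ sin(πx/3.102) e^{-λ₁t}.
Decay rate: λ₁ = 2.85π²/3.102² ≈ 2.923.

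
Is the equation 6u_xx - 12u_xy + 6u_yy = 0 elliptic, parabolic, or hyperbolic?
Computing B² - 4AC with A = 6, B = -12, C = 6: discriminant = 0 (zero). Answer: parabolic.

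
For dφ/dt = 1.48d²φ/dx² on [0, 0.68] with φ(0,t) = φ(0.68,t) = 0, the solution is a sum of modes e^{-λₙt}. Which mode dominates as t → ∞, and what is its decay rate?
Eigenvalues: λₙ = 1.48n²π²/0.68².
First three modes:
  n=1: λ₁ = 1.48π²/0.68² ≈ 31.59
  n=2: λ₂ = 5.92π²/0.68² ≈ 126.358 (4× faster decay)
  n=3: λ₃ = 13.32π²/0.68² ≈ 284.306 (9× faster decay)
As t → ∞, higher modes decay exponentially faster. The n=1 mode dominates: φ ~ c₁ sin(πx/0.68) e^{-λ₁t}.
Decay rate: λ₁ = 1.48π²/0.68² ≈ 31.59.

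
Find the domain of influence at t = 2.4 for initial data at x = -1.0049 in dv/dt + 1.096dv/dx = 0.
At x = 1.6255. The characteristic carries data from (-1.0049, 0) to (1.6255, 2.4).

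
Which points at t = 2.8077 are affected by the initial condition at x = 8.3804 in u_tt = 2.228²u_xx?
Domain of influence: [2.1248444, 14.6359556]. Data at x = 8.3804 spreads outward at speed 2.228.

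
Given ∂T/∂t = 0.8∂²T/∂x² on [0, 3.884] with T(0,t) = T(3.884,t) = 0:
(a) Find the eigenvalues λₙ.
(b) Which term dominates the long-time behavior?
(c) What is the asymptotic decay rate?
Eigenvalues: λₙ = 0.8n²π²/3.884².
First three modes:
  n=1: λ₁ = 0.8π²/3.884² ≈ 0.523
  n=2: λ₂ = 3.2π²/3.884² ≈ 2.094 (4× faster decay)
  n=3: λ₃ = 7.2π²/3.884² ≈ 4.711 (9× faster decay)
As t → ∞, higher modes decay exponentially faster. The n=1 mode dominates: T ~ c₁ sin(πx/3.884) e^{-λ₁t}.
Decay rate: λ₁ = 0.8π²/3.884² ≈ 0.523.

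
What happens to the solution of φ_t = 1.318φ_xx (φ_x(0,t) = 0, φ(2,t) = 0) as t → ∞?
φ → 0. Heat escapes through the Dirichlet boundary.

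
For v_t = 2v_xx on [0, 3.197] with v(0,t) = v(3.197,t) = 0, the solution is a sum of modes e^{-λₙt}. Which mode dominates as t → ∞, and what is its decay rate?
Eigenvalues: λₙ = 2n²π²/3.197².
First three modes:
  n=1: λ₁ = 2π²/3.197² ≈ 1.931
  n=2: λ₂ = 8π²/3.197² ≈ 7.725 (4× faster decay)
  n=3: λ₃ = 18π²/3.197² ≈ 17.381 (9× faster decay)
As t → ∞, higher modes decay exponentially faster. The n=1 mode dominates: v ~ c₁ sin(πx/3.197) e^{-λ₁t}.
Decay rate: λ₁ = 2π²/3.197² ≈ 1.931.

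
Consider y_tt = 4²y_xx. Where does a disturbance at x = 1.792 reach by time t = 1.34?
Domain of influence: [-3.568, 7.152]. Data at x = 1.792 spreads outward at speed 4.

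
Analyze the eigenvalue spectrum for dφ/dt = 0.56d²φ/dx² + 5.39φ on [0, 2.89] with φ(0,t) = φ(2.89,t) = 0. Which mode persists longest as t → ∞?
Eigenvalues: λₙ = 0.56n²π²/2.89² - 5.39.
First three modes:
  n=1: λ₁ = 0.56π²/2.89² - 5.39 ≈ -4.728
  n=2: λ₂ = 2.24π²/2.89² - 5.39 ≈ -2.743
  n=3: λ₃ = 5.04π²/2.89² - 5.39 ≈ 0.566
Since 0.56π²/2.89² ≈ 0.662 < 5.39, λ₁ < 0.
The n=1 mode grows fastest (−λₙ is largest for n=1) → dominates.
Asymptotic: φ ~ c₁ sin(πx/2.89) e^{4.728t} (exponential growth at rate −λ₁ ≈ 4.728).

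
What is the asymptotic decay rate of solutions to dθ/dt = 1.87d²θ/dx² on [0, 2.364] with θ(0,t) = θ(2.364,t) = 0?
Eigenvalues: λₙ = 1.87n²π²/2.364².
First three modes:
  n=1: λ₁ = 1.87π²/2.364² ≈ 3.303
  n=2: λ₂ = 7.48π²/2.364² ≈ 13.21 (4× faster decay)
  n=3: λ₃ = 16.83π²/2.364² ≈ 29.723 (9× faster decay)
As t → ∞, higher modes decay exponentially faster. The n=1 mode dominates: θ ~ c₁ sin(πx/2.364) e^{-λ₁t}.
Decay rate: λ₁ = 1.87π²/2.364² ≈ 3.303.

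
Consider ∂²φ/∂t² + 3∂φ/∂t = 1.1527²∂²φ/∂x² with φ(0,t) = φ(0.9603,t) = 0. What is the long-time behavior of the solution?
As t → ∞, φ → 0. Damping (γ=3) dissipates energy; oscillations decay exponentially.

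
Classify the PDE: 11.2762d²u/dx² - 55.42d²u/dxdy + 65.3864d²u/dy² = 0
A = 11.2762, B = -55.42, C = 65.3864. Discriminant B² - 4AC = 122.13590528. Since 122.13590528 > 0, hyperbolic.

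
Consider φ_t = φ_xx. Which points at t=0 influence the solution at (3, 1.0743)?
The entire real line. The heat equation has infinite propagation speed: any initial disturbance instantly affects all points (though exponentially small far away).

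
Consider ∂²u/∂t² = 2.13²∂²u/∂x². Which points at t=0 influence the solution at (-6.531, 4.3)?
Domain of dependence: [-15.69, 2.628]. Signals travel at speed 2.13, so data within |x - -6.531| ≤ 2.13·4.3 = 9.159 can reach the point.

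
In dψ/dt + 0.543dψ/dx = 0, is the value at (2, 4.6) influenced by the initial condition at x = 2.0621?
No. Only data at x = -0.4978 affects (2, 4.6). Advection has one-way propagation along characteristics.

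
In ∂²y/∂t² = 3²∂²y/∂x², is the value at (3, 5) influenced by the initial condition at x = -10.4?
Yes. The domain of dependence is [-12, 18], and -10.4 ∈ [-12, 18].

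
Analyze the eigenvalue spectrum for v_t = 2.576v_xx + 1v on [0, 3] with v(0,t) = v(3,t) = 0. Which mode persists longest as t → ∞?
Eigenvalues: λₙ = 2.576n²π²/3² - 1.
First three modes:
  n=1: λ₁ = 2.576π²/3² - 1 ≈ 1.825
  n=2: λ₂ = 10.304π²/3² - 1 ≈ 10.3
  n=3: λ₃ = 23.184π²/3² - 1 ≈ 24.424
Since 2.576π²/3² ≈ 2.825 > 1, all λₙ > 0.
The n=1 mode decays slowest → dominates as t → ∞.
Asymptotic: v ~ c₁ sin(πx/3) e^{-λ₁t} with decay rate λ₁ ≈ 1.825.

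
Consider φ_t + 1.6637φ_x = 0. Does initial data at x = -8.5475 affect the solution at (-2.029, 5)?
No. Only data at x = -10.3475 affects (-2.029, 5). Advection has one-way propagation along characteristics.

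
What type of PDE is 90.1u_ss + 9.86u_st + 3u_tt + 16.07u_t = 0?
With A = 90.1, B = 9.86, C = 3, the discriminant is -983.9804. This is an elliptic PDE.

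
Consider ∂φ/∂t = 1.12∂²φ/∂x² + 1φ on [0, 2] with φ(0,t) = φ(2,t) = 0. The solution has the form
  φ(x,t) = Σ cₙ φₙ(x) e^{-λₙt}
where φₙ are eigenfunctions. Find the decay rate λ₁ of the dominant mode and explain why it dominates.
Eigenvalues: λₙ = 1.12n²π²/2² - 1.
First three modes:
  n=1: λ₁ = 1.12π²/2² - 1 ≈ 1.763
  n=2: λ₂ = 4.48π²/2² - 1 ≈ 10.054
  n=3: λ₃ = 10.08π²/2² - 1 ≈ 23.871
Since 1.12π²/2² ≈ 2.763 > 1, all λₙ > 0.
The n=1 mode decays slowest → dominates as t → ∞.
Asymptotic: φ ~ c₁ sin(πx/2) e^{-λ₁t} with decay rate λ₁ ≈ 1.763.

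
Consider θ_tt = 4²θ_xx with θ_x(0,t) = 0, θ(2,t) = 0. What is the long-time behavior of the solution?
As t → ∞, θ oscillates (no decay). Energy is conserved; the solution oscillates indefinitely as standing waves.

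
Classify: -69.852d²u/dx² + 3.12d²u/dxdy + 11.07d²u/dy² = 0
Hyperbolic (discriminant = 3102.78096).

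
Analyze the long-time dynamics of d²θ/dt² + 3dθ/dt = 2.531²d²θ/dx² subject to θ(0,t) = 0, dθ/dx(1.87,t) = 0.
Long-time behavior: θ → 0. Damping (γ=3) dissipates energy; oscillations decay exponentially.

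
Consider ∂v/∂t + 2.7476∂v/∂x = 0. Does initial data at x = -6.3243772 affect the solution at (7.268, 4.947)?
Yes. The characteristic through (7.268, 4.947) passes through x = -6.3243772.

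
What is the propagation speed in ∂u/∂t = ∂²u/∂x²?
Infinite. The heat equation is parabolic, not hyperbolic, so disturbances propagate instantly.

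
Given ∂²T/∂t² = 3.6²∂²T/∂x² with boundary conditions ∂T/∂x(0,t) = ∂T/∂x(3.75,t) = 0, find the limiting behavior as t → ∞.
T oscillates about a mean that drifts linearly in t (generically unbounded; no decay). There is no damping, so the nonconstant modes persist as standing waves (energy conserved, no decay). But with Neumann conditions at both ends the constant mode has eigenvalue 0: the spatial mean M(t) of T satisfies M'' = 0, so M(t) = M(0) + M'(0)·t. Unless the initial velocity has zero mean (∫T_t(x,0)dx = 0), the solution grows linearly in t (unbounded, though not exponentially); if it does have zero mean, the solution stays bounded and simply oscillates.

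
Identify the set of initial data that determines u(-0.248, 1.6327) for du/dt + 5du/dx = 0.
A single point: x = -8.4115. The characteristic through (-0.248, 1.6327) is x - 5t = const, so x = -0.248 - 5·1.6327 = -8.4115.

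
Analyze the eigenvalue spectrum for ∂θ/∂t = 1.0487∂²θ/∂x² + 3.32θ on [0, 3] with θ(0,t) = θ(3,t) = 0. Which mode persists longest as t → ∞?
Eigenvalues: λₙ = 1.0487n²π²/3² - 3.32.
First three modes:
  n=1: λ₁ = 1.0487π²/3² - 3.32 ≈ -2.17
  n=2: λ₂ = 4.1948π²/3² - 3.32 ≈ 1.28
  n=3: λ₃ = 9.4383π²/3² - 3.32 ≈ 7.03
Since 1.0487π²/3² ≈ 1.15 < 3.32, λ₁ < 0.
The n=1 mode grows fastest (−λₙ is largest for n=1) → dominates.
Asymptotic: θ ~ c₁ sin(πx/3) e^{2.17t} (exponential growth at rate −λ₁ ≈ 2.17).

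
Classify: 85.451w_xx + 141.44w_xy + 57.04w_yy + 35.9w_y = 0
Hyperbolic (discriminant = 508.77344).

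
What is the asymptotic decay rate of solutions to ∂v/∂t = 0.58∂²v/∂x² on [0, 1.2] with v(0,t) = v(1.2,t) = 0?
Eigenvalues: λₙ = 0.58n²π²/1.2².
First three modes:
  n=1: λ₁ = 0.58π²/1.2² ≈ 3.975
  n=2: λ₂ = 2.32π²/1.2² ≈ 15.901 (4× faster decay)
  n=3: λ₃ = 5.22π²/1.2² ≈ 35.777 (9× faster decay)
As t → ∞, higher modes decay exponentially faster. The n=1 mode dominates: v ~ c₁ sin(πx/1.2) e^{-λ₁t}.
Decay rate: λ₁ = 0.58π²/1.2² ≈ 3.975.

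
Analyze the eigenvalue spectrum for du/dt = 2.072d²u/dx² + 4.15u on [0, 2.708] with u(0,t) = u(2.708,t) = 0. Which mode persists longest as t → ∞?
Eigenvalues: λₙ = 2.072n²π²/2.708² - 4.15.
First three modes:
  n=1: λ₁ = 2.072π²/2.708² - 4.15 ≈ -1.361
  n=2: λ₂ = 8.288π²/2.708² - 4.15 ≈ 7.005
  n=3: λ₃ = 18.648π²/2.708² - 4.15 ≈ 20.948
Since 2.072π²/2.708² ≈ 2.789 < 4.15, λ₁ < 0.
The n=1 mode grows fastest (−λₙ is largest for n=1) → dominates.
Asymptotic: u ~ c₁ sin(πx/2.708) e^{1.361t} (exponential growth at rate −λ₁ ≈ 1.361).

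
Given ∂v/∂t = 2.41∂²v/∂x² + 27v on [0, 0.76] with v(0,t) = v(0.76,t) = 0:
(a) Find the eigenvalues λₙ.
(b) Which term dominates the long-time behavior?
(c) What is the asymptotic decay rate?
Eigenvalues: λₙ = 2.41n²π²/0.76² - 27.
First three modes:
  n=1: λ₁ = 2.41π²/0.76² - 27 ≈ 14.18
  n=2: λ₂ = 9.64π²/0.76² - 27 ≈ 137.721
  n=3: λ₃ = 21.69π²/0.76² - 27 ≈ 343.623
Since 2.41π²/0.76² ≈ 41.18 > 27, all λₙ > 0.
The n=1 mode decays slowest → dominates as t → ∞.
Asymptotic: v ~ c₁ sin(πx/0.76) e^{-λ₁t} with decay rate λ₁ ≈ 14.18.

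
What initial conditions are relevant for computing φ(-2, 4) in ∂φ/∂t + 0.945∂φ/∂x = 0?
A single point: x = -5.78. The characteristic through (-2, 4) is x - 0.945t = const, so x = -2 - 0.945·4 = -5.78.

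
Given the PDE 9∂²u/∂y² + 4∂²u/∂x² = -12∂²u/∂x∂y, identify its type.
Rewriting in standard form: 4∂²u/∂x² + 12∂²u/∂x∂y + 9∂²u/∂y² = 0. The second-order coefficients are A = 4, B = 12, C = 9. Since B² - 4AC = 0 = 0, this is a parabolic PDE.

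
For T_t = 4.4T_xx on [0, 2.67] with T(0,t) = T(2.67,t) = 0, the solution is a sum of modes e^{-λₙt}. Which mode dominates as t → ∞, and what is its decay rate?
Eigenvalues: λₙ = 4.4n²π²/2.67².
First three modes:
  n=1: λ₁ = 4.4π²/2.67² ≈ 6.092
  n=2: λ₂ = 17.6π²/2.67² ≈ 24.366 (4× faster decay)
  n=3: λ₃ = 39.6π²/2.67² ≈ 54.824 (9× faster decay)
As t → ∞, higher modes decay exponentially faster. The n=1 mode dominates: T ~ c₁ sin(πx/2.67) e^{-λ₁t}.
Decay rate: λ₁ = 4.4π²/2.67² ≈ 6.092.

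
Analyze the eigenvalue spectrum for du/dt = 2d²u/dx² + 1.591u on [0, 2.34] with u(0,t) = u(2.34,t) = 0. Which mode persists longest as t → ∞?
Eigenvalues: λₙ = 2n²π²/2.34² - 1.591.
First three modes:
  n=1: λ₁ = 2π²/2.34² - 1.591 ≈ 2.014
  n=2: λ₂ = 8π²/2.34² - 1.591 ≈ 12.829
  n=3: λ₃ = 18π²/2.34² - 1.591 ≈ 30.853
Since 2π²/2.34² ≈ 3.605 > 1.591, all λₙ > 0.
The n=1 mode decays slowest → dominates as t → ∞.
Asymptotic: u ~ c₁ sin(πx/2.34) e^{-λ₁t} with decay rate λ₁ ≈ 2.014.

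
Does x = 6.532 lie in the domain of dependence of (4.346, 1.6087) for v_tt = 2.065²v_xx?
Yes. The domain of dependence is [1.0240345, 7.6679655], and 6.532 ∈ [1.0240345, 7.6679655].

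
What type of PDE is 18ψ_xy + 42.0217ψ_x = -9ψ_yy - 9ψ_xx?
Rewriting in standard form: 9ψ_xx + 18ψ_xy + 9ψ_yy + 42.0217ψ_x = 0. With A = 9, B = 18, C = 9, the discriminant is 0. This is a parabolic PDE.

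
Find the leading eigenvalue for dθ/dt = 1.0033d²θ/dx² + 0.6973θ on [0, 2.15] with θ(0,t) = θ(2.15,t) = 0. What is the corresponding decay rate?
Eigenvalues: λₙ = 1.0033n²π²/2.15² - 0.6973.
First three modes:
  n=1: λ₁ = 1.0033π²/2.15² - 0.6973 ≈ 1.445
  n=2: λ₂ = 4.0132π²/2.15² - 0.6973 ≈ 7.871
  n=3: λ₃ = 9.0297π²/2.15² - 0.6973 ≈ 18.582
Since 1.0033π²/2.15² ≈ 2.142 > 0.6973, all λₙ > 0.
The n=1 mode decays slowest → dominates as t → ∞.
Asymptotic: θ ~ c₁ sin(πx/2.15) e^{-λ₁t} with decay rate λ₁ ≈ 1.445.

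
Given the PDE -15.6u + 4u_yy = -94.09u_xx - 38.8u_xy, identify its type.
Rewriting in standard form: 94.09u_xx + 38.8u_xy + 4u_yy - 15.6u = 0. The second-order coefficients are A = 94.09, B = 38.8, C = 4. Since B² - 4AC = 0 = 0, this is a parabolic PDE.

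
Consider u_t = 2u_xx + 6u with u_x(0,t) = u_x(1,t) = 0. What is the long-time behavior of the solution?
As t → ∞, u grows unboundedly. With Neumann BCs the constant mode has diffusion eigenvalue 0, so any r > 0 makes it grow like e^(6t); solution grows exponentially.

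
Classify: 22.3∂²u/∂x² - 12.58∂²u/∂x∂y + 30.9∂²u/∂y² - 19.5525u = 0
Elliptic (discriminant = -2598.0236).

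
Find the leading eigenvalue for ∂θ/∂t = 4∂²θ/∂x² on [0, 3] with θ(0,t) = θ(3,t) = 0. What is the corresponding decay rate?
Eigenvalues: λₙ = 4n²π²/3².
First three modes:
  n=1: λ₁ = 4π²/3² ≈ 4.386
  n=2: λ₂ = 16π²/3² ≈ 17.546 (4× faster decay)
  n=3: λ₃ = 36π²/3² ≈ 39.478 (9× faster decay)
As t → ∞, higher modes decay exponentially faster. The n=1 mode dominates: θ ~ c₁ sin(πx/3) e^{-λ₁t}.
Decay rate: λ₁ = 4π²/3² ≈ 4.386.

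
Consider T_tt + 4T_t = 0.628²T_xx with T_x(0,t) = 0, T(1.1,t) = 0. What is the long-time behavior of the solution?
As t → ∞, T → 0. Damping (γ=4) dissipates energy; oscillations decay exponentially.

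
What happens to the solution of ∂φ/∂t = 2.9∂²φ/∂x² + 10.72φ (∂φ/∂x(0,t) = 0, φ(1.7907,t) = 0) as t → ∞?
φ grows unboundedly. Reaction dominates diffusion (r=10.72 > κπ²/(4L²)≈2.23); solution grows exponentially.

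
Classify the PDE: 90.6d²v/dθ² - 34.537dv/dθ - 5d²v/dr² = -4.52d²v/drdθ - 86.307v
Rewriting in standard form: -5d²v/dr² + 4.52d²v/drdθ + 90.6d²v/dθ² - 34.537dv/dθ + 86.307v = 0. A = -5, B = 4.52, C = 90.6. Discriminant B² - 4AC = 1832.4304. Since 1832.4304 > 0, hyperbolic.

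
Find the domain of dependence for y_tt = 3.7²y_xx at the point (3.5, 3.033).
Domain of dependence: [-7.7221, 14.7221]. Signals travel at speed 3.7, so data within |x - 3.5| ≤ 3.7·3.033 = 11.2221 can reach the point.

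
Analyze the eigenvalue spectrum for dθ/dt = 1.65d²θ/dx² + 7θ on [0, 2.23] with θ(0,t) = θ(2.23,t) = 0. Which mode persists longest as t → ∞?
Eigenvalues: λₙ = 1.65n²π²/2.23² - 7.
First three modes:
  n=1: λ₁ = 1.65π²/2.23² - 7 ≈ -3.725
  n=2: λ₂ = 6.6π²/2.23² - 7 ≈ 6.099
  n=3: λ₃ = 14.85π²/2.23² - 7 ≈ 22.472
Since 1.65π²/2.23² ≈ 3.275 < 7, λ₁ < 0.
The n=1 mode grows fastest (−λₙ is largest for n=1) → dominates.
Asymptotic: θ ~ c₁ sin(πx/2.23) e^{3.725t} (exponential growth at rate −λ₁ ≈ 3.725).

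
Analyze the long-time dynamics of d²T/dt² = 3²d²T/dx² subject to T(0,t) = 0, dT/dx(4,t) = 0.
Long-time behavior: T oscillates (no decay). Energy is conserved; the solution oscillates indefinitely as standing waves.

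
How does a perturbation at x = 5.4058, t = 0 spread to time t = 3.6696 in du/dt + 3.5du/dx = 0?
At x = 18.2494. The characteristic carries data from (5.4058, 0) to (18.2494, 3.6696).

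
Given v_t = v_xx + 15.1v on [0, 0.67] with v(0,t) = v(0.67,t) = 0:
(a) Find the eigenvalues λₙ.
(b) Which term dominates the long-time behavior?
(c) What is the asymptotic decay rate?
Eigenvalues: λₙ = n²π²/0.67² - 15.1.
First three modes:
  n=1: λ₁ = π²/0.67² - 15.1 ≈ 6.886
  n=2: λ₂ = 4π²/0.67² - 15.1 ≈ 72.845
  n=3: λ₃ = 9π²/0.67² - 15.1 ≈ 182.776
Since π²/0.67² ≈ 21.986 > 15.1, all λₙ > 0.
The n=1 mode decays slowest → dominates as t → ∞.
Asymptotic: v ~ c₁ sin(πx/0.67) e^{-λ₁t} with decay rate λ₁ ≈ 6.886.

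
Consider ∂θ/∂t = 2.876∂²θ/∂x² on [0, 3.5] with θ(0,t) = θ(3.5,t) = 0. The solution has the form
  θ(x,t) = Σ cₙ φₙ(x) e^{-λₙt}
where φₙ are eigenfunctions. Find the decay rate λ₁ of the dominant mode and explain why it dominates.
Eigenvalues: λₙ = 2.876n²π²/3.5².
First three modes:
  n=1: λ₁ = 2.876π²/3.5² ≈ 2.317
  n=2: λ₂ = 11.504π²/3.5² ≈ 9.269 (4× faster decay)
  n=3: λ₃ = 25.884π²/3.5² ≈ 20.854 (9× faster decay)
As t → ∞, higher modes decay exponentially faster. The n=1 mode dominates: θ ~ c₁ sin(πx/3.5) e^{-λ₁t}.
Decay rate: λ₁ = 2.876π²/3.5² ≈ 2.317.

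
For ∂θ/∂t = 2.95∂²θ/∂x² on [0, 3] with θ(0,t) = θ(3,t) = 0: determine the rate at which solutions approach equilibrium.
Eigenvalues: λₙ = 2.95n²π²/3².
First three modes:
  n=1: λ₁ = 2.95π²/3² ≈ 3.235
  n=2: λ₂ = 11.8π²/3² ≈ 12.94 (4× faster decay)
  n=3: λ₃ = 26.55π²/3² ≈ 29.115 (9× faster decay)
As t → ∞, higher modes decay exponentially faster. The n=1 mode dominates: θ ~ c₁ sin(πx/3) e^{-λ₁t}.
Decay rate: λ₁ = 2.95π²/3² ≈ 3.235.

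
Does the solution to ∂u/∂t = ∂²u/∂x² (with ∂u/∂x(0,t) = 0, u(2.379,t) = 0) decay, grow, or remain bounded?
u → 0. Heat escapes through the Dirichlet boundary.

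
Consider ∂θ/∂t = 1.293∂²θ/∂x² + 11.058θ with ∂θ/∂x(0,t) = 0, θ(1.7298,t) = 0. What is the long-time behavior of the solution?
As t → ∞, θ grows unboundedly. Reaction dominates diffusion (r=11.058 > κπ²/(4L²)≈1.07); solution grows exponentially.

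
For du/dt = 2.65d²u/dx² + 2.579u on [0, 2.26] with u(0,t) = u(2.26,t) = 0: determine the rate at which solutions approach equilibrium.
Eigenvalues: λₙ = 2.65n²π²/2.26² - 2.579.
First three modes:
  n=1: λ₁ = 2.65π²/2.26² - 2.579 ≈ 2.542
  n=2: λ₂ = 10.6π²/2.26² - 2.579 ≈ 17.904
  n=3: λ₃ = 23.85π²/2.26² - 2.579 ≈ 43.507
Since 2.65π²/2.26² ≈ 5.121 > 2.579, all λₙ > 0.
The n=1 mode decays slowest → dominates as t → ∞.
Asymptotic: u ~ c₁ sin(πx/2.26) e^{-λ₁t} with decay rate λ₁ ≈ 2.542.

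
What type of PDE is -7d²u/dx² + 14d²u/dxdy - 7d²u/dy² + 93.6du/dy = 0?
With A = -7, B = 14, C = -7, the discriminant is 0. This is a parabolic PDE.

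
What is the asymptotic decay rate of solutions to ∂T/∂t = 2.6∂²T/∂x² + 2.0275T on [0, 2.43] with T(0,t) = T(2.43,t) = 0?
Eigenvalues: λₙ = 2.6n²π²/2.43² - 2.0275.
First three modes:
  n=1: λ₁ = 2.6π²/2.43² - 2.0275 ≈ 2.318
  n=2: λ₂ = 10.4π²/2.43² - 2.0275 ≈ 15.355
  n=3: λ₃ = 23.4π²/2.43² - 2.0275 ≈ 37.084
Since 2.6π²/2.43² ≈ 4.346 > 2.0275, all λₙ > 0.
The n=1 mode decays slowest → dominates as t → ∞.
Asymptotic: T ~ c₁ sin(πx/2.43) e^{-λ₁t} with decay rate λ₁ ≈ 2.318.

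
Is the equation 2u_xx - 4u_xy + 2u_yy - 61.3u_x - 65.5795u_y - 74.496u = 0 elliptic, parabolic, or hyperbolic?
Computing B² - 4AC with A = 2, B = -4, C = 2: discriminant = 0 (zero). Answer: parabolic.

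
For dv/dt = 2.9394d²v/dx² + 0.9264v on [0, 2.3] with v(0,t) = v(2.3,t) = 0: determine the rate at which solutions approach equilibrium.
Eigenvalues: λₙ = 2.9394n²π²/2.3² - 0.9264.
First three modes:
  n=1: λ₁ = 2.9394π²/2.3² - 0.9264 ≈ 4.558
  n=2: λ₂ = 11.7576π²/2.3² - 0.9264 ≈ 21.01
  n=3: λ₃ = 26.4546π²/2.3² - 0.9264 ≈ 48.43
Since 2.9394π²/2.3² ≈ 5.484 > 0.9264, all λₙ > 0.
The n=1 mode decays slowest → dominates as t → ∞.
Asymptotic: v ~ c₁ sin(πx/2.3) e^{-λ₁t} with decay rate λ₁ ≈ 4.558.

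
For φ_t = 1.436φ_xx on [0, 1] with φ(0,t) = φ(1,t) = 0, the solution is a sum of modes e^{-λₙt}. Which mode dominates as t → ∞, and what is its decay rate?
Eigenvalues: λₙ = 1.436n²π².
First three modes:
  n=1: λ₁ = 1.436π² ≈ 14.173
  n=2: λ₂ = 5.744π² ≈ 56.691 (4× faster decay)
  n=3: λ₃ = 12.924π² ≈ 127.555 (9× faster decay)
As t → ∞, higher modes decay exponentially faster. The n=1 mode dominates: φ ~ c₁ sin(πx) e^{-λ₁t}.
Decay rate: λ₁ = 1.436π² ≈ 14.173.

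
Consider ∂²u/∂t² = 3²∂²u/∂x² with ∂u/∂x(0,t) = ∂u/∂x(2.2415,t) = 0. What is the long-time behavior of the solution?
As t → ∞, u oscillates about a mean that drifts linearly in t (generically unbounded; no decay). There is no damping, so the nonconstant modes persist as standing waves (energy conserved, no decay). But with Neumann conditions at both ends the constant mode has eigenvalue 0: the spatial mean M(t) of u satisfies M'' = 0, so M(t) = M(0) + M'(0)·t. Unless the initial velocity has zero mean (∫u_t(x,0)dx = 0), the solution grows linearly in t (unbounded, though not exponentially); if it does have zero mean, the solution stays bounded and simply oscillates.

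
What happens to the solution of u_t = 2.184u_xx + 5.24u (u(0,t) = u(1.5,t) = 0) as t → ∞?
u → 0. Diffusion dominates reaction (r=5.24 < κπ²/L²≈9.58); solution decays.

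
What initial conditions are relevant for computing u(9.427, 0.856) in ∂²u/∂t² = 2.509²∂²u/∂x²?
Domain of dependence: [7.279296, 11.574704]. Signals travel at speed 2.509, so data within |x - 9.427| ≤ 2.509·0.856 = 2.147704 can reach the point.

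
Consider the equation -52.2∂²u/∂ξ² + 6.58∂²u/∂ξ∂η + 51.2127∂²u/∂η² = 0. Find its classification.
Hyperbolic. (A = -52.2, B = 6.58, C = 51.2127 gives B² - 4AC = 10736.50816.)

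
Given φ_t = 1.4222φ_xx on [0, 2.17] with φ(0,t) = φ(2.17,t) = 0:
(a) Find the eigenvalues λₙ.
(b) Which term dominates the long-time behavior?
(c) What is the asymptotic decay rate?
Eigenvalues: λₙ = 1.4222n²π²/2.17².
First three modes:
  n=1: λ₁ = 1.4222π²/2.17² ≈ 2.981
  n=2: λ₂ = 5.6888π²/2.17² ≈ 11.923 (4× faster decay)
  n=3: λ₃ = 12.7998π²/2.17² ≈ 26.828 (9× faster decay)
As t → ∞, higher modes decay exponentially faster. The n=1 mode dominates: φ ~ c₁ sin(πx/2.17) e^{-λ₁t}.
Decay rate: λ₁ = 1.4222π²/2.17² ≈ 2.981.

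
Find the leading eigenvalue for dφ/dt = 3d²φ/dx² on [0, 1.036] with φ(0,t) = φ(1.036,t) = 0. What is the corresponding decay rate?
Eigenvalues: λₙ = 3n²π²/1.036².
First three modes:
  n=1: λ₁ = 3π²/1.036² ≈ 27.587
  n=2: λ₂ = 12π²/1.036² ≈ 110.347 (4× faster decay)
  n=3: λ₃ = 27π²/1.036² ≈ 248.281 (9× faster decay)
As t → ∞, higher modes decay exponentially faster. The n=1 mode dominates: φ ~ c₁ sin(πx/1.036) e^{-λ₁t}.
Decay rate: λ₁ = 3π²/1.036² ≈ 27.587.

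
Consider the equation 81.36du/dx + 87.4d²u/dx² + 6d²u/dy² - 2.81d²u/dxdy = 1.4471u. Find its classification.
Rewriting in standard form: 87.4d²u/dx² - 2.81d²u/dxdy + 6d²u/dy² + 81.36du/dx - 1.4471u = 0. Elliptic. (A = 87.4, B = -2.81, C = 6 gives B² - 4AC = -2089.7039.)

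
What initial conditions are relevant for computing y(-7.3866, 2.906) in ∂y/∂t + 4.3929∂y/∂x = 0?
A single point: x = -20.1523674. The characteristic through (-7.3866, 2.906) is x - 4.3929t = const, so x = -7.3866 - 4.3929·2.906 = -20.1523674.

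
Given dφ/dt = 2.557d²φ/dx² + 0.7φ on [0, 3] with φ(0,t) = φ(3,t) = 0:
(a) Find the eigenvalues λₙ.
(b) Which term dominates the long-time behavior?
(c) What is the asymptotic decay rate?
Eigenvalues: λₙ = 2.557n²π²/3² - 0.7.
First three modes:
  n=1: λ₁ = 2.557π²/3² - 0.7 ≈ 2.104
  n=2: λ₂ = 10.228π²/3² - 0.7 ≈ 10.516
  n=3: λ₃ = 23.013π²/3² - 0.7 ≈ 24.537
Since 2.557π²/3² ≈ 2.804 > 0.7, all λₙ > 0.
The n=1 mode decays slowest → dominates as t → ∞.
Asymptotic: φ ~ c₁ sin(πx/3) e^{-λ₁t} with decay rate λ₁ ≈ 2.104.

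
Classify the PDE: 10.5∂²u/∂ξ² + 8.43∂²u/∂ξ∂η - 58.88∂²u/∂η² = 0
A = 10.5, B = 8.43, C = -58.88. Discriminant B² - 4AC = 2544.0249. Since 2544.0249 > 0, hyperbolic.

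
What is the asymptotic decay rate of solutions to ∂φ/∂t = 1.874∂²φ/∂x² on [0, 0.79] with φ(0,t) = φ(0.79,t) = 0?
Eigenvalues: λₙ = 1.874n²π²/0.79².
First three modes:
  n=1: λ₁ = 1.874π²/0.79² ≈ 29.636
  n=2: λ₂ = 7.496π²/0.79² ≈ 118.543 (4× faster decay)
  n=3: λ₃ = 16.866π²/0.79² ≈ 266.721 (9× faster decay)
As t → ∞, higher modes decay exponentially faster. The n=1 mode dominates: φ ~ c₁ sin(πx/0.79) e^{-λ₁t}.
Decay rate: λ₁ = 1.874π²/0.79² ≈ 29.636.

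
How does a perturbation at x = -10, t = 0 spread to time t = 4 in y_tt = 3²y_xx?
Domain of influence: [-22, 2]. Data at x = -10 spreads outward at speed 3.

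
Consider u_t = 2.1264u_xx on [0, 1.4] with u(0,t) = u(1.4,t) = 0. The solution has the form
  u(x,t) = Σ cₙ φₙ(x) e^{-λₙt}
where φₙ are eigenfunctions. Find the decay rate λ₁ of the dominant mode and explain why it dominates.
Eigenvalues: λₙ = 2.1264n²π²/1.4².
First three modes:
  n=1: λ₁ = 2.1264π²/1.4² ≈ 10.708
  n=2: λ₂ = 8.5056π²/1.4² ≈ 42.83 (4× faster decay)
  n=3: λ₃ = 19.1376π²/1.4² ≈ 96.368 (9× faster decay)
As t → ∞, higher modes decay exponentially faster. The n=1 mode dominates: u ~ c₁ sin(πx/1.4) e^{-λ₁t}.
Decay rate: λ₁ = 2.1264π²/1.4² ≈ 10.708.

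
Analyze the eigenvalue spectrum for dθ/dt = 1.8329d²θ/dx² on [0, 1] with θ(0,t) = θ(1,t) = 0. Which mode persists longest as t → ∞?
Eigenvalues: λₙ = 1.8329n²π².
First three modes:
  n=1: λ₁ = 1.8329π² ≈ 18.09
  n=2: λ₂ = 7.3316π² ≈ 72.36 (4× faster decay)
  n=3: λ₃ = 16.4961π² ≈ 162.81 (9× faster decay)
As t → ∞, higher modes decay exponentially faster. The n=1 mode dominates: θ ~ c₁ sin(πx) e^{-λ₁t}.
Decay rate: λ₁ = 1.8329π² ≈ 18.09.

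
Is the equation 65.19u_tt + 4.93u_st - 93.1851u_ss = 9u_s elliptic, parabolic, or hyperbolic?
Rewriting in standard form: -93.1851u_ss + 4.93u_st + 65.19u_tt - 9u_s = 0. Computing B² - 4AC with A = -93.1851, B = 4.93, C = 65.19: discriminant = 24323.251576 (positive). Answer: hyperbolic.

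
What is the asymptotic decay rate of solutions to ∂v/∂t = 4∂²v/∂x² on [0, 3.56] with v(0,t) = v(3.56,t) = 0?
Eigenvalues: λₙ = 4n²π²/3.56².
First three modes:
  n=1: λ₁ = 4π²/3.56² ≈ 3.115
  n=2: λ₂ = 16π²/3.56² ≈ 12.46 (4× faster decay)
  n=3: λ₃ = 36π²/3.56² ≈ 28.035 (9× faster decay)
As t → ∞, higher modes decay exponentially faster. The n=1 mode dominates: v ~ c₁ sin(πx/3.56) e^{-λ₁t}.
Decay rate: λ₁ = 4π²/3.56² ≈ 3.115.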